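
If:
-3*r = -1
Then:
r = 1/3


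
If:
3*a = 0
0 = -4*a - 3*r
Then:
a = 0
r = 0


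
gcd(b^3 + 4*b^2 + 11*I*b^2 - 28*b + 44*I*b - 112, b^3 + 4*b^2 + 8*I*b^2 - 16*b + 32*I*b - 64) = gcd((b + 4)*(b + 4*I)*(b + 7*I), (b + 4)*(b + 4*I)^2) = b^2 + b*(4 + 4*I) + 16*I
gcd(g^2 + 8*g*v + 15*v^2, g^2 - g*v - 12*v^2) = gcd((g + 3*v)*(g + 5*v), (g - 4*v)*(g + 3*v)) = g + 3*v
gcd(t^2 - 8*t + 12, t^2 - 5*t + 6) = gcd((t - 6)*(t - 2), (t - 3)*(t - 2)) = t - 2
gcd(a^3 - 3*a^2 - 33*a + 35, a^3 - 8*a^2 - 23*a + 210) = a^2 - 2*a - 35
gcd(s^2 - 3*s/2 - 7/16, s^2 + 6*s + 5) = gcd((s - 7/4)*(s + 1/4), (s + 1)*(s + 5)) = 1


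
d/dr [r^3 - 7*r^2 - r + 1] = 3*r^2 - 14*r - 1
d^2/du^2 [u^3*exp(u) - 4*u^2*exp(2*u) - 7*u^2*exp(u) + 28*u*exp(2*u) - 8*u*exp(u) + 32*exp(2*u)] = (u^3 - 16*u^2*exp(u) - u^2 + 80*u*exp(u) - 30*u + 232*exp(u) - 30)*exp(u)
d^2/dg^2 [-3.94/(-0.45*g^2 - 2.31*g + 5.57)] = (-1.5957*g^2 - 8.19126*g + 3.94*(0.9*g + 2.31)*(1.8*g + 4.62) + 19.75122)/(0.45*g^2 + 2.31*g - 5.57)^3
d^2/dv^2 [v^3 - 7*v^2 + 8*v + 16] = 6*v - 14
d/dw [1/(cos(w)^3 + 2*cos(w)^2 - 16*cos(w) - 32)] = (3*cos(w)^2 + 4*cos(w) - 16)*sin(w)/(cos(w)^3 + 2*cos(w)^2 - 16*cos(w) - 32)^2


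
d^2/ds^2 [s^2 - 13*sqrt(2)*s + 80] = 2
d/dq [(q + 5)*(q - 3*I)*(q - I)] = 3*q^2 + q*(10 - 8*I) - 3 - 20*I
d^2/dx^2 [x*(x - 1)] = 2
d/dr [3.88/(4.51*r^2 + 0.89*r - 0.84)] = (-34.9976*r - 3.4532)/(4.51*r^2 + 0.89*r - 0.84)^2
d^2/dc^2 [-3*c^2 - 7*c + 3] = -6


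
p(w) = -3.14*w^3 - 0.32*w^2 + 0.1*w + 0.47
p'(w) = -9.42*w^2 - 0.64*w + 0.1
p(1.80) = -18.70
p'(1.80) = -31.57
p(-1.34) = 7.32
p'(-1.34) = -15.96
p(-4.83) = 346.33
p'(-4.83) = -216.57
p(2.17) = -32.91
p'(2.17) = -45.65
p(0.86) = -1.68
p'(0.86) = -7.42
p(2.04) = -27.32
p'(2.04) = -40.41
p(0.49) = 0.07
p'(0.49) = -2.48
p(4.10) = -220.91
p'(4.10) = -160.87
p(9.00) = -2313.61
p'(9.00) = -768.68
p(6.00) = -688.69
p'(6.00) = -342.86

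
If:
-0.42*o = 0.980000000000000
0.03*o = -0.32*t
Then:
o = -2.33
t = 0.22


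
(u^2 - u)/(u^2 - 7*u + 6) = u/(u - 6)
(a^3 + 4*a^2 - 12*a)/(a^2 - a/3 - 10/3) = 3*a*(a + 6)/(3*a + 5)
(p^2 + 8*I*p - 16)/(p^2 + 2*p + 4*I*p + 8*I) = (p + 4*I)/(p + 2)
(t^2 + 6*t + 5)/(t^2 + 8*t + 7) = (t + 5)/(t + 7)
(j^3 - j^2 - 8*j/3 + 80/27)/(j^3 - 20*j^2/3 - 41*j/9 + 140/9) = (j - 4/3)/(j - 7)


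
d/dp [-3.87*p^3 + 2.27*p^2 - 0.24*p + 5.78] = -11.61*p^2 + 4.54*p - 0.24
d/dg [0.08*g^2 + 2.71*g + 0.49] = 0.16*g + 2.71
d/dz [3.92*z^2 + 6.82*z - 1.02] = 7.84*z + 6.82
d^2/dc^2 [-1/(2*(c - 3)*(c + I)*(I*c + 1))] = I*(6*c^4 - 24*c^3 + 30*c^2 - 8)/(c^9 - 9*c^8 + 30*c^7 - 54*c^6 + 84*c^5 - 108*c^4 + 82*c^3 - 90*c^2 + 27*c - 27)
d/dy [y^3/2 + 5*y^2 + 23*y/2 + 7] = 3*y^2/2 + 10*y + 23/2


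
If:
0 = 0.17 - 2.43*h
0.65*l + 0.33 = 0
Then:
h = 0.07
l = -0.51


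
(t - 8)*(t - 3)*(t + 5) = t^3 - 6*t^2 - 31*t + 120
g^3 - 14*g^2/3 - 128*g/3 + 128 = (g - 8)*(g - 8/3)*(g + 6)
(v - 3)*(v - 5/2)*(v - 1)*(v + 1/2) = v^4 - 6*v^3 + 39*v^2/4 - v - 15/4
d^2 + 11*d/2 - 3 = (d - 1/2)*(d + 6)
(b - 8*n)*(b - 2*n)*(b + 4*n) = b^3 - 6*b^2*n - 24*b*n^2 + 64*n^3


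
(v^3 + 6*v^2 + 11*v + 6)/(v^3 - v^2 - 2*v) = (v^2 + 5*v + 6)/(v*(v - 2))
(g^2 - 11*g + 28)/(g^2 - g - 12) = (g - 7)/(g + 3)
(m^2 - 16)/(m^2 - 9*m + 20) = (m + 4)/(m - 5)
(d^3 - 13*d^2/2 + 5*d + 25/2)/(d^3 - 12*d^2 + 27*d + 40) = (d - 5/2)/(d - 8)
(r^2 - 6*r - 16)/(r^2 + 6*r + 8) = (r - 8)/(r + 4)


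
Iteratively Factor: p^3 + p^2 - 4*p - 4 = (p + 2)*(p^2 - p - 2) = (p - 2)*(p + 2)*(p + 1)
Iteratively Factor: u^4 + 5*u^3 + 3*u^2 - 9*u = (u - 1)*(u^3 + 6*u^2 + 9*u) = (u - 1)*(u + 3)*(u^2 + 3*u) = (u - 1)*(u + 3)^2*(u)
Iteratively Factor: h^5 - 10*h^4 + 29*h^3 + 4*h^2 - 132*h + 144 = (h - 4)*(h^4 - 6*h^3 + 5*h^2 + 24*h - 36) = (h - 4)*(h + 2)*(h^3 - 8*h^2 + 21*h - 18) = (h - 4)*(h - 2)*(h + 2)*(h^2 - 6*h + 9) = (h - 4)*(h - 3)*(h - 2)*(h + 2)*(h - 3)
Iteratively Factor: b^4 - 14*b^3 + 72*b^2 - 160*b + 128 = (b - 4)*(b^3 - 10*b^2 + 32*b - 32) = (b - 4)^2*(b^2 - 6*b + 8) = (b - 4)^2*(b - 2)*(b - 4)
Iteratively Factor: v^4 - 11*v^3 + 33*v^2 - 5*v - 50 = (v - 5)*(v^3 - 6*v^2 + 3*v + 10) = (v - 5)*(v + 1)*(v^2 - 7*v + 10) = (v - 5)*(v - 2)*(v + 1)*(v - 5)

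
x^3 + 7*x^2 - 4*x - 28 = (x - 2)*(x + 2)*(x + 7)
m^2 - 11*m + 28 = (m - 7)*(m - 4)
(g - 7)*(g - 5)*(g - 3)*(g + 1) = g^4 - 14*g^3 + 56*g^2 - 34*g - 105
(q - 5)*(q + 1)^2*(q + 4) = q^4 + q^3 - 21*q^2 - 41*q - 20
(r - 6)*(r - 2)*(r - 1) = r^3 - 9*r^2 + 20*r - 12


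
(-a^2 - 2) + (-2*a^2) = -3*a^2 - 2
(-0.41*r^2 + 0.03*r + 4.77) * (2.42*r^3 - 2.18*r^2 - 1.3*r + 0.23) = -0.9922*r^5 + 0.9664*r^4 + 12.011*r^3 - 10.5319*r^2 - 6.1941*r + 1.0971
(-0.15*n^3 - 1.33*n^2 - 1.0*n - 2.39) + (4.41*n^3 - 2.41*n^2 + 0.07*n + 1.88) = 4.26*n^3 - 3.74*n^2 - 0.93*n - 0.51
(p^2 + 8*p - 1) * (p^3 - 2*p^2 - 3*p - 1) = p^5 + 6*p^4 - 20*p^3 - 23*p^2 - 5*p + 1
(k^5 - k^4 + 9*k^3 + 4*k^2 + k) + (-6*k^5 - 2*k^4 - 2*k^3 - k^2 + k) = -5*k^5 - 3*k^4 + 7*k^3 + 3*k^2 + 2*k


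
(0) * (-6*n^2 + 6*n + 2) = 0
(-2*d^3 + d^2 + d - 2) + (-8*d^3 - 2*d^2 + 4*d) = -10*d^3 - d^2 + 5*d - 2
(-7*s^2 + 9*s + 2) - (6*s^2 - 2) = -13*s^2 + 9*s + 4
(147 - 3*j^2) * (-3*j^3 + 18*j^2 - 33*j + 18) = 9*j^5 - 54*j^4 - 342*j^3 + 2592*j^2 - 4851*j + 2646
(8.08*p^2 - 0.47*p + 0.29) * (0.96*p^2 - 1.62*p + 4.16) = 7.7568*p^4 - 13.5408*p^3 + 34.6526*p^2 - 2.425*p + 1.2064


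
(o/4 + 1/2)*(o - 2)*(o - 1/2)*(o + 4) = o^4/4 + 7*o^3/8 - 3*o^2/2 - 7*o/2 + 2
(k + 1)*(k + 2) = k^2 + 3*k + 2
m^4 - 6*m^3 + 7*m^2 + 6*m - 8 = (m - 4)*(m - 2)*(m - 1)*(m + 1)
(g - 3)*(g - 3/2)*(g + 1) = g^3 - 7*g^2/2 + 9/2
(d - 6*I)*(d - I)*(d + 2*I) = d^3 - 5*I*d^2 + 8*d - 12*I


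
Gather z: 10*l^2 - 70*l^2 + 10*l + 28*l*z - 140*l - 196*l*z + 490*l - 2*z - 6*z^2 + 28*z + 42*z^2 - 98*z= -60*l^2 + 360*l + 36*z^2 + z*(-168*l - 72)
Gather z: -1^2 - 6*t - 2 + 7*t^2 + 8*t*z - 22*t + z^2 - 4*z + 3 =7*t^2 - 28*t + z^2 + z*(8*t - 4)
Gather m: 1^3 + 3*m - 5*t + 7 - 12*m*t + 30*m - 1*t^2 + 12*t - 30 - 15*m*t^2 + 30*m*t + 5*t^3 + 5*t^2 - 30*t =m*(-15*t^2 + 18*t + 33) + 5*t^3 + 4*t^2 - 23*t - 22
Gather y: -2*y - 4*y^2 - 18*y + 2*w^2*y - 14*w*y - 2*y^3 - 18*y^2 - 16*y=-2*y^3 - 22*y^2 + y*(2*w^2 - 14*w - 36)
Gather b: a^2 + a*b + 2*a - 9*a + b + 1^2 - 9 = a^2 - 7*a + b*(a + 1) - 8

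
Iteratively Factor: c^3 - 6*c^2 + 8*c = (c - 4)*(c^2 - 2*c) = (c - 4)*(c - 2)*(c)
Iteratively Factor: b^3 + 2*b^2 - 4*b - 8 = (b - 2)*(b^2 + 4*b + 4) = (b - 2)*(b + 2)*(b + 2)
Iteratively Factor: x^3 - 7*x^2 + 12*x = (x - 4)*(x^2 - 3*x) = x*(x - 4)*(x - 3)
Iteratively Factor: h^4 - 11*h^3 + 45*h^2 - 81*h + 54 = (h - 2)*(h^3 - 9*h^2 + 27*h - 27) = (h - 3)*(h - 2)*(h^2 - 6*h + 9) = (h - 3)^2*(h - 2)*(h - 3)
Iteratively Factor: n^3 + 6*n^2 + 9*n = (n + 3)*(n^2 + 3*n) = (n + 3)^2*(n)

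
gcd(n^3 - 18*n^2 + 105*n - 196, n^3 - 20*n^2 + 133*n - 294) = n^2 - 14*n + 49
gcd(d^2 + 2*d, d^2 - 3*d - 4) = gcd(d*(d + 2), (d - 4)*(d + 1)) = 1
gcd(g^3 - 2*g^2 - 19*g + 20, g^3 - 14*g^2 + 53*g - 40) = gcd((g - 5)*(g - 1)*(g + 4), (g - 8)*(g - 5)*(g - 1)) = g^2 - 6*g + 5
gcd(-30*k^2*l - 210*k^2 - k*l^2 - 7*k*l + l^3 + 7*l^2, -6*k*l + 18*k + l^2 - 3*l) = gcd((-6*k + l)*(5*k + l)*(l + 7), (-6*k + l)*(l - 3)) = 6*k - l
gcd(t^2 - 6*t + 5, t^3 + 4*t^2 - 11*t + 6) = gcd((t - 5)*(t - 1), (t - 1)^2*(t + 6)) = t - 1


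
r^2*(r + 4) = r^3 + 4*r^2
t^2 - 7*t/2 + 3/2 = (t - 3)*(t - 1/2)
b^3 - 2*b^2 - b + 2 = (b - 2)*(b - 1)*(b + 1)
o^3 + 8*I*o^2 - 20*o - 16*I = (o + 2*I)^2*(o + 4*I)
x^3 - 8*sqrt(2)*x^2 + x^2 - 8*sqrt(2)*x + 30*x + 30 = (x + 1)*(x - 5*sqrt(2))*(x - 3*sqrt(2))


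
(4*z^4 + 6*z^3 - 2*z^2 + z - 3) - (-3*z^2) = 4*z^4 + 6*z^3 + z^2 + z - 3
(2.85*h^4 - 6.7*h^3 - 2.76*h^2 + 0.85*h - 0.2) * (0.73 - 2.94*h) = -8.379*h^5 + 21.7785*h^4 + 3.2234*h^3 - 4.5138*h^2 + 1.2085*h - 0.146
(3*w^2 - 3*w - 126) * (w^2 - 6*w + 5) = 3*w^4 - 21*w^3 - 93*w^2 + 741*w - 630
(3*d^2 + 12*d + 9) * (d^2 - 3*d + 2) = 3*d^4 + 3*d^3 - 21*d^2 - 3*d + 18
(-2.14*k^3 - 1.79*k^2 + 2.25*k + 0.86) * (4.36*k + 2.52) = -9.3304*k^4 - 13.1972*k^3 + 5.2992*k^2 + 9.4196*k + 2.1672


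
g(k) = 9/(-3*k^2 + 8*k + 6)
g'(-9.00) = -0.00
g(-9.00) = -0.03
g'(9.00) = 0.02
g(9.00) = -0.05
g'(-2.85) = -0.13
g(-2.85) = -0.22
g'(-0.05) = -2.39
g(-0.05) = 1.61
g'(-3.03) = -0.11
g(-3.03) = -0.20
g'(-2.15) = -0.30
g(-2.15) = -0.36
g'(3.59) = 7.83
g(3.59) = -2.28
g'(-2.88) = -0.13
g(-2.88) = -0.21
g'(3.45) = 25.73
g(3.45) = -4.27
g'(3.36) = 111.93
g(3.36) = -9.10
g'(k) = 9*(6*k - 8)/(-3*k^2 + 8*k + 6)^2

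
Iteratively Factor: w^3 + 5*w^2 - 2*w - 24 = (w + 4)*(w^2 + w - 6) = (w + 3)*(w + 4)*(w - 2)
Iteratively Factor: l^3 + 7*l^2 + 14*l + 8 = (l + 1)*(l^2 + 6*l + 8) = (l + 1)*(l + 4)*(l + 2)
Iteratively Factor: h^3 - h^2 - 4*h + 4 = (h + 2)*(h^2 - 3*h + 2) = (h - 2)*(h + 2)*(h - 1)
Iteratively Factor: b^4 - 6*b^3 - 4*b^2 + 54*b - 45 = (b - 5)*(b^3 - b^2 - 9*b + 9) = (b - 5)*(b + 3)*(b^2 - 4*b + 3) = (b - 5)*(b - 1)*(b + 3)*(b - 3)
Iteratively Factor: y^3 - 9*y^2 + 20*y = (y - 5)*(y^2 - 4*y) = y*(y - 5)*(y - 4)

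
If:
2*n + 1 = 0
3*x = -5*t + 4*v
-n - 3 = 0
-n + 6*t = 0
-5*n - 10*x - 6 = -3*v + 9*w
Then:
No Solution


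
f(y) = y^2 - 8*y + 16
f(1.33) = 7.13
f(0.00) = 16.00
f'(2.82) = -2.36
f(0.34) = 13.40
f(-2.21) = 38.56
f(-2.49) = 42.12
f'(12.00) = 16.00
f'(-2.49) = -12.98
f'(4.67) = 1.34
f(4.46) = 0.21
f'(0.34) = -7.32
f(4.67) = 0.45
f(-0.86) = 23.62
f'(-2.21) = -12.42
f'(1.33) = -5.34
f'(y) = 2*y - 8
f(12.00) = 64.00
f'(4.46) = 0.92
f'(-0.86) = -9.72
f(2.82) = 1.39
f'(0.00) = -8.00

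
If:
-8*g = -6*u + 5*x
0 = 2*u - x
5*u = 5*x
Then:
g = 0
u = 0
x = 0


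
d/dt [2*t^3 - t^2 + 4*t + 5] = 6*t^2 - 2*t + 4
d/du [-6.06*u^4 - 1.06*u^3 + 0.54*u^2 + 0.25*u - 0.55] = -24.24*u^3 - 3.18*u^2 + 1.08*u + 0.25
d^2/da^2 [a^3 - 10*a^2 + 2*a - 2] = 6*a - 20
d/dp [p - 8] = 1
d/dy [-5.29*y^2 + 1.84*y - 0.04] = 1.84 - 10.58*y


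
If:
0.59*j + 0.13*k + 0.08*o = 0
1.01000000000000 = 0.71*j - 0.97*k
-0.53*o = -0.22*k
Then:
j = 0.24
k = -0.87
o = -0.36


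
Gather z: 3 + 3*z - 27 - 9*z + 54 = 30 - 6*z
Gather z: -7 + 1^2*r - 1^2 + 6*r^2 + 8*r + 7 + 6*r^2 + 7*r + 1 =12*r^2 + 16*r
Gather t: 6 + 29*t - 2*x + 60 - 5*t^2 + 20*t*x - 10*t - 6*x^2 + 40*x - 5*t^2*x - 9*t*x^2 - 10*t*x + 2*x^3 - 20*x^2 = t^2*(-5*x - 5) + t*(-9*x^2 + 10*x + 19) + 2*x^3 - 26*x^2 + 38*x + 66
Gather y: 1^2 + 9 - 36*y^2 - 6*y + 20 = -36*y^2 - 6*y + 30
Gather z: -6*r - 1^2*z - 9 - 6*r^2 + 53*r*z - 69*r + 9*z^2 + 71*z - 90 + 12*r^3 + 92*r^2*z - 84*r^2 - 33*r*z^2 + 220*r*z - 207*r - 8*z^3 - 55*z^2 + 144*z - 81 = 12*r^3 - 90*r^2 - 282*r - 8*z^3 + z^2*(-33*r - 46) + z*(92*r^2 + 273*r + 214) - 180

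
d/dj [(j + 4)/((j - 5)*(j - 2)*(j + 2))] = (-2*j^3 - 7*j^2 + 40*j + 36)/(j^6 - 10*j^5 + 17*j^4 + 80*j^3 - 184*j^2 - 160*j + 400)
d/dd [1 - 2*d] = -2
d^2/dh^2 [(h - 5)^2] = 2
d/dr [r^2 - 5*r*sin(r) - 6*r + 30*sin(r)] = -5*r*cos(r) + 2*r - 5*sin(r) + 30*cos(r) - 6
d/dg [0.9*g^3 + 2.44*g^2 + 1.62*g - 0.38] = 2.7*g^2 + 4.88*g + 1.62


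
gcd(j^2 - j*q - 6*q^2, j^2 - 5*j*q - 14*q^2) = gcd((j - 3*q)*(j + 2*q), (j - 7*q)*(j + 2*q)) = j + 2*q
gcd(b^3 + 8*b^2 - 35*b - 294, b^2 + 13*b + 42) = b + 7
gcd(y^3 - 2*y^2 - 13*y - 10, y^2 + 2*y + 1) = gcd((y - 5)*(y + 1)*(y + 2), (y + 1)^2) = y + 1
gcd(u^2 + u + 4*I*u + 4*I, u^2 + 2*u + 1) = u + 1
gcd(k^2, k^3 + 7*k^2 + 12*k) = k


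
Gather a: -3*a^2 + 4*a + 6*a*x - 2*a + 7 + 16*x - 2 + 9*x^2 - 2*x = -3*a^2 + a*(6*x + 2) + 9*x^2 + 14*x + 5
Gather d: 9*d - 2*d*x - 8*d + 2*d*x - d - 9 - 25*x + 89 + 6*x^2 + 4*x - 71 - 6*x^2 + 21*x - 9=0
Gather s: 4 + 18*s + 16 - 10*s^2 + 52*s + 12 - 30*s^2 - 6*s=-40*s^2 + 64*s + 32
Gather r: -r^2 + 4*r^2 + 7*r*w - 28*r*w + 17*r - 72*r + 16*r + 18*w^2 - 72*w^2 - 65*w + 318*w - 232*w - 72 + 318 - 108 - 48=3*r^2 + r*(-21*w - 39) - 54*w^2 + 21*w + 90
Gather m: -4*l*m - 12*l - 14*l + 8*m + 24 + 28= -26*l + m*(8 - 4*l) + 52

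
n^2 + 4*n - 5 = (n - 1)*(n + 5)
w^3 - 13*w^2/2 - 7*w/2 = w*(w - 7)*(w + 1/2)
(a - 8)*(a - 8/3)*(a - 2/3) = a^3 - 34*a^2/3 + 256*a/9 - 128/9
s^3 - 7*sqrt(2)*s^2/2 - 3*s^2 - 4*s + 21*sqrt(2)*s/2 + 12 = (s - 3)*(s - 4*sqrt(2))*(s + sqrt(2)/2)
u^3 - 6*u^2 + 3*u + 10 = (u - 5)*(u - 2)*(u + 1)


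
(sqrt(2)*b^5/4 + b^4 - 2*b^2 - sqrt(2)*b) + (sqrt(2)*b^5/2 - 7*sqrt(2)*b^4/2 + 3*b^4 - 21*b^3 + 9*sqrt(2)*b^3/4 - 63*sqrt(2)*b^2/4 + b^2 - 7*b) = 3*sqrt(2)*b^5/4 - 7*sqrt(2)*b^4/2 + 4*b^4 - 21*b^3 + 9*sqrt(2)*b^3/4 - 63*sqrt(2)*b^2/4 - b^2 - 7*b - sqrt(2)*b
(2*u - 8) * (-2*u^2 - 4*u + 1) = -4*u^3 + 8*u^2 + 34*u - 8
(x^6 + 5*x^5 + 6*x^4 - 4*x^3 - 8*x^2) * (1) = x^6 + 5*x^5 + 6*x^4 - 4*x^3 - 8*x^2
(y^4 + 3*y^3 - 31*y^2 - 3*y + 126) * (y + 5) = y^5 + 8*y^4 - 16*y^3 - 158*y^2 + 111*y + 630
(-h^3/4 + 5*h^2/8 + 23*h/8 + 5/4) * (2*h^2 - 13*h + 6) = -h^5/2 + 9*h^4/2 - 31*h^3/8 - 249*h^2/8 + h + 15/2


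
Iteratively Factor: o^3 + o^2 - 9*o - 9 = (o + 1)*(o^2 - 9) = (o - 3)*(o + 1)*(o + 3)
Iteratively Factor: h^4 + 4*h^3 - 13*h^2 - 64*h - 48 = (h + 3)*(h^3 + h^2 - 16*h - 16) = (h + 3)*(h + 4)*(h^2 - 3*h - 4) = (h - 4)*(h + 3)*(h + 4)*(h + 1)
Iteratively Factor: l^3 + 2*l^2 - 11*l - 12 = (l + 4)*(l^2 - 2*l - 3) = (l + 1)*(l + 4)*(l - 3)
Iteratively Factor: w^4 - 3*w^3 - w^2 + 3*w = (w + 1)*(w^3 - 4*w^2 + 3*w) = w*(w + 1)*(w^2 - 4*w + 3) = w*(w - 3)*(w + 1)*(w - 1)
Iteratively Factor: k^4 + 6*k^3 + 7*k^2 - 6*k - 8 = (k + 1)*(k^3 + 5*k^2 + 2*k - 8) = (k + 1)*(k + 2)*(k^2 + 3*k - 4) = (k - 1)*(k + 1)*(k + 2)*(k + 4)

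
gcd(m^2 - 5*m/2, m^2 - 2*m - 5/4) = m - 5/2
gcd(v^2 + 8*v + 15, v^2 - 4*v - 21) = v + 3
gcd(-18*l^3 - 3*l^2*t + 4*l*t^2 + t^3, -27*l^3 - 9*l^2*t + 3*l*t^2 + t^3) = 9*l^2 + 6*l*t + t^2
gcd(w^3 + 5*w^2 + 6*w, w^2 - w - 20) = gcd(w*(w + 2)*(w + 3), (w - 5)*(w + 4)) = 1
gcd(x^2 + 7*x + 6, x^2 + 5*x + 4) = x + 1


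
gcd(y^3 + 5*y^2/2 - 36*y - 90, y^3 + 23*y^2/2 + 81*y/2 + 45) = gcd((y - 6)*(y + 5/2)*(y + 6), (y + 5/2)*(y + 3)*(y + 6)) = y^2 + 17*y/2 + 15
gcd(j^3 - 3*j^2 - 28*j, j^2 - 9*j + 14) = j - 7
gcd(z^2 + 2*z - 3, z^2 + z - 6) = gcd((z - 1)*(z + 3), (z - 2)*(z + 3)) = z + 3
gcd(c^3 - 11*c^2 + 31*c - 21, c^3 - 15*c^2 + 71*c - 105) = c^2 - 10*c + 21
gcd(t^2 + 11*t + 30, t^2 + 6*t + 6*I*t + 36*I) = t + 6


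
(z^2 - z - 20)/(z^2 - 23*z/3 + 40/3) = 3*(z + 4)/(3*z - 8)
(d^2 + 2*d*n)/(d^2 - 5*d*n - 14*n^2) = d/(d - 7*n)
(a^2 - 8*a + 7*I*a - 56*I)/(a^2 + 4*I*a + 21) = (a - 8)/(a - 3*I)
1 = 1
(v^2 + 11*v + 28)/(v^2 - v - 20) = (v + 7)/(v - 5)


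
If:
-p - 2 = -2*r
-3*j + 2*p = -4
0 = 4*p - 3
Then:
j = 11/6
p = 3/4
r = 11/8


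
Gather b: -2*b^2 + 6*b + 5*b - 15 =-2*b^2 + 11*b - 15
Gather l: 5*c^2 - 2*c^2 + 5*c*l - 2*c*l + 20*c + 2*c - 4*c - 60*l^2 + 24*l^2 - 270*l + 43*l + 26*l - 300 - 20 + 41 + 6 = 3*c^2 + 18*c - 36*l^2 + l*(3*c - 201) - 273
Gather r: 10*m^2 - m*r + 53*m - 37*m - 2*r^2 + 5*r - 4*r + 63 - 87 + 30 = 10*m^2 + 16*m - 2*r^2 + r*(1 - m) + 6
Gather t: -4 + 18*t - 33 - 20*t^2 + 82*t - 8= -20*t^2 + 100*t - 45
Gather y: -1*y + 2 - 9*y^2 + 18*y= -9*y^2 + 17*y + 2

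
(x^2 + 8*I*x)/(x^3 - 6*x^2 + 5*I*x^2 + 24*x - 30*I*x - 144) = x/(x^2 - 3*x*(2 + I) + 18*I)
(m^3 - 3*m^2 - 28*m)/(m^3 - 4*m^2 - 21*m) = (m + 4)/(m + 3)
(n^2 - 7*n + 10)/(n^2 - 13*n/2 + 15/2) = 2*(n - 2)/(2*n - 3)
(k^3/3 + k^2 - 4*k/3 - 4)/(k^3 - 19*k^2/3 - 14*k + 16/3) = (k^2 + k - 6)/(3*k^2 - 25*k + 8)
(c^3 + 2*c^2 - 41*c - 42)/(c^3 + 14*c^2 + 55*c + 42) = (c - 6)/(c + 6)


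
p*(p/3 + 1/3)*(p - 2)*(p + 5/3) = p^4/3 + 2*p^3/9 - 11*p^2/9 - 10*p/9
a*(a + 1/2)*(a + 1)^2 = a^4 + 5*a^3/2 + 2*a^2 + a/2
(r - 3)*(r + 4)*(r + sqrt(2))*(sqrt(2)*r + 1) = sqrt(2)*r^4 + sqrt(2)*r^3 + 3*r^3 - 11*sqrt(2)*r^2 + 3*r^2 - 36*r + sqrt(2)*r - 12*sqrt(2)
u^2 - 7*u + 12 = (u - 4)*(u - 3)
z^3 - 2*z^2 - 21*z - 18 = (z - 6)*(z + 1)*(z + 3)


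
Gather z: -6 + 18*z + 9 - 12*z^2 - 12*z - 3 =-12*z^2 + 6*z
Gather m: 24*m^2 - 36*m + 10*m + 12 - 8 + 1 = 24*m^2 - 26*m + 5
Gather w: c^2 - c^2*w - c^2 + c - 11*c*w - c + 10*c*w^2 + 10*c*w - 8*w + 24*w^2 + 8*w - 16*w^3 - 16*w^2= -16*w^3 + w^2*(10*c + 8) + w*(-c^2 - c)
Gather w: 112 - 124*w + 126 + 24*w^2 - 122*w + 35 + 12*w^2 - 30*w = 36*w^2 - 276*w + 273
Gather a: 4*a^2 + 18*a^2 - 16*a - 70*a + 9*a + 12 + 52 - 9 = 22*a^2 - 77*a + 55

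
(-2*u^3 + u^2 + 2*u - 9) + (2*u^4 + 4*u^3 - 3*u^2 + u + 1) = 2*u^4 + 2*u^3 - 2*u^2 + 3*u - 8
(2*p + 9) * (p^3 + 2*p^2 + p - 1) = 2*p^4 + 13*p^3 + 20*p^2 + 7*p - 9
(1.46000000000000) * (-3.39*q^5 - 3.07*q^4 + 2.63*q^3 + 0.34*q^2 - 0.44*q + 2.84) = -4.9494*q^5 - 4.4822*q^4 + 3.8398*q^3 + 0.4964*q^2 - 0.6424*q + 4.1464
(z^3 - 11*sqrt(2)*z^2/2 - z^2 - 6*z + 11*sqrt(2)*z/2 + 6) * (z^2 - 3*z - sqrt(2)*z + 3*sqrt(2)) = z^5 - 13*sqrt(2)*z^4/2 - 4*z^4 + 8*z^3 + 26*sqrt(2)*z^3 - 20*z^2 - 27*sqrt(2)*z^2/2 - 24*sqrt(2)*z + 15*z + 18*sqrt(2)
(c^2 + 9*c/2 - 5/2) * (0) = 0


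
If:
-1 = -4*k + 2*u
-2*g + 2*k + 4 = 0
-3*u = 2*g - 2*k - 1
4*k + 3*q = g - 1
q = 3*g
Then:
No Solution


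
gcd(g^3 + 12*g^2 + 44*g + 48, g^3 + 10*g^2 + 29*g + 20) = g + 4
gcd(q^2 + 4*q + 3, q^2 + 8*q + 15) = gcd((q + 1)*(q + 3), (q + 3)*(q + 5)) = q + 3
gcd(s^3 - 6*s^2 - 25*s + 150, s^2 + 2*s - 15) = s + 5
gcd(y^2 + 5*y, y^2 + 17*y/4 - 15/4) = y + 5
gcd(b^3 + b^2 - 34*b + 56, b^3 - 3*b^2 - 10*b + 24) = b^2 - 6*b + 8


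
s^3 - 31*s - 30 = (s - 6)*(s + 1)*(s + 5)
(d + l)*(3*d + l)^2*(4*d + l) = 36*d^4 + 69*d^3*l + 43*d^2*l^2 + 11*d*l^3 + l^4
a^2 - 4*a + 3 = (a - 3)*(a - 1)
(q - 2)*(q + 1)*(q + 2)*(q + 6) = q^4 + 7*q^3 + 2*q^2 - 28*q - 24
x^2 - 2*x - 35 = (x - 7)*(x + 5)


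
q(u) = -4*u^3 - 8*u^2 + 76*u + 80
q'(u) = -12*u^2 - 16*u + 76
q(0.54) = 118.08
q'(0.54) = 63.86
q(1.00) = 144.00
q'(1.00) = 48.00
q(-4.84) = -21.73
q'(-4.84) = -127.67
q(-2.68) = -104.14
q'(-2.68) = 32.69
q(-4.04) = -93.86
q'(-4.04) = -55.22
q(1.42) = 160.34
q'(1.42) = 29.08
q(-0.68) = 25.88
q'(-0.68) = 81.33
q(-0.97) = 2.40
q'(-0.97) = 80.23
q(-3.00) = -112.00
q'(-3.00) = 16.00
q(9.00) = -2800.00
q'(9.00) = -1040.00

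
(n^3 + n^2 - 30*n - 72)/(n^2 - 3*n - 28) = (n^2 - 3*n - 18)/(n - 7)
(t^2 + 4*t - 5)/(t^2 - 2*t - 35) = (t - 1)/(t - 7)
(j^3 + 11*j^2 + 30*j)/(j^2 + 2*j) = (j^2 + 11*j + 30)/(j + 2)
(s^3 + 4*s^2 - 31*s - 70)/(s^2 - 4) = (s^2 + 2*s - 35)/(s - 2)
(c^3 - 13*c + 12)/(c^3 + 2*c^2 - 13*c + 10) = (c^2 + c - 12)/(c^2 + 3*c - 10)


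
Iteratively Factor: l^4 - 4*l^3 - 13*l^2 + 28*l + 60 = (l + 2)*(l^3 - 6*l^2 - l + 30) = (l - 5)*(l + 2)*(l^2 - l - 6) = (l - 5)*(l - 3)*(l + 2)*(l + 2)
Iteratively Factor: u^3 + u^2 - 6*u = (u)*(u^2 + u - 6) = u*(u - 2)*(u + 3)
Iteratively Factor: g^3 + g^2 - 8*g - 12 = (g + 2)*(g^2 - g - 6) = (g + 2)^2*(g - 3)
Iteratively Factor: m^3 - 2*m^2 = (m)*(m^2 - 2*m) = m*(m - 2)*(m)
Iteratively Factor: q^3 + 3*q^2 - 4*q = (q + 4)*(q^2 - q) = (q - 1)*(q + 4)*(q)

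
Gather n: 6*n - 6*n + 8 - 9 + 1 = 0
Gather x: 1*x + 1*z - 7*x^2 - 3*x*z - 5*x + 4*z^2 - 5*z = -7*x^2 + x*(-3*z - 4) + 4*z^2 - 4*z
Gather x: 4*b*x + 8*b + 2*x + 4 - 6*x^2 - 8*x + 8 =8*b - 6*x^2 + x*(4*b - 6) + 12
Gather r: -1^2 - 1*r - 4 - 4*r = -5*r - 5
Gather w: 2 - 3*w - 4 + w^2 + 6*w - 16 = w^2 + 3*w - 18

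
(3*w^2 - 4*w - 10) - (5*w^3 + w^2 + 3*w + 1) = -5*w^3 + 2*w^2 - 7*w - 11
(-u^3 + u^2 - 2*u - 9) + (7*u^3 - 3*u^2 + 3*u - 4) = 6*u^3 - 2*u^2 + u - 13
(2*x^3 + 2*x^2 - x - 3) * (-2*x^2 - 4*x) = -4*x^5 - 12*x^4 - 6*x^3 + 10*x^2 + 12*x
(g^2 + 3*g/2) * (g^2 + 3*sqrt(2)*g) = g^4 + 3*g^3/2 + 3*sqrt(2)*g^3 + 9*sqrt(2)*g^2/2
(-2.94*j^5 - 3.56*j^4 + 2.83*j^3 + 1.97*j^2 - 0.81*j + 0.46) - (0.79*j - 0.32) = -2.94*j^5 - 3.56*j^4 + 2.83*j^3 + 1.97*j^2 - 1.6*j + 0.78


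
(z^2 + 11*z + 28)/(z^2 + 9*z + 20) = (z + 7)/(z + 5)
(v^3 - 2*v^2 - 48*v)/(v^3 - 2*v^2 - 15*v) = (-v^2 + 2*v + 48)/(-v^2 + 2*v + 15)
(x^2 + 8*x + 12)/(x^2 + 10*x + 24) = (x + 2)/(x + 4)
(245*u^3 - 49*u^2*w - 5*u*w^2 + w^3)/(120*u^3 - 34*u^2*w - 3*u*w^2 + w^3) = (49*u^2 - w^2)/(24*u^2 - 2*u*w - w^2)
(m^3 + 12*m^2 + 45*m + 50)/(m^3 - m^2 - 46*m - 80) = (m + 5)/(m - 8)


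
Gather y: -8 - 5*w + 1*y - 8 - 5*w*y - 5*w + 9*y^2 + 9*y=-10*w + 9*y^2 + y*(10 - 5*w) - 16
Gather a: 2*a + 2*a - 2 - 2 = 4*a - 4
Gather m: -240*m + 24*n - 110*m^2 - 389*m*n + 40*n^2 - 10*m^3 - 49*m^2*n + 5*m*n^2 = -10*m^3 + m^2*(-49*n - 110) + m*(5*n^2 - 389*n - 240) + 40*n^2 + 24*n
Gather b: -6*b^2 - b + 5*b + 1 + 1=-6*b^2 + 4*b + 2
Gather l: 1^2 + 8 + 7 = 16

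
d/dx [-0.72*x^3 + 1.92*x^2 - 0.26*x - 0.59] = -2.16*x^2 + 3.84*x - 0.26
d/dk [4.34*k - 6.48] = 4.34000000000000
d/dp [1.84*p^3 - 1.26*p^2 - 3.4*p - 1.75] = 5.52*p^2 - 2.52*p - 3.4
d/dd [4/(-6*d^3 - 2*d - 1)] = 8*(9*d^2 + 1)/(6*d^3 + 2*d + 1)^2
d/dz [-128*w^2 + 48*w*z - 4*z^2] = 48*w - 8*z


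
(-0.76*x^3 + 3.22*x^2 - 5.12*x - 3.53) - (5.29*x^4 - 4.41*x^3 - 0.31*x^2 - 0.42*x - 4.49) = -5.29*x^4 + 3.65*x^3 + 3.53*x^2 - 4.7*x + 0.96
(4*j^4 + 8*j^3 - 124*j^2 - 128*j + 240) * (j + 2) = 4*j^5 + 16*j^4 - 108*j^3 - 376*j^2 - 16*j + 480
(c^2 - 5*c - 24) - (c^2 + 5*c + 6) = -10*c - 30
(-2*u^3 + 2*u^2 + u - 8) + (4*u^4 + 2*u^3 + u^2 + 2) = 4*u^4 + 3*u^2 + u - 6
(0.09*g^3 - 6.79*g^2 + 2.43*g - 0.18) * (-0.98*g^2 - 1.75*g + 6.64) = -0.0882*g^5 + 6.4967*g^4 + 10.0987*g^3 - 49.1617*g^2 + 16.4502*g - 1.1952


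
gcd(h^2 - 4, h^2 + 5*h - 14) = h - 2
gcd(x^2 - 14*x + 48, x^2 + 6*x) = 1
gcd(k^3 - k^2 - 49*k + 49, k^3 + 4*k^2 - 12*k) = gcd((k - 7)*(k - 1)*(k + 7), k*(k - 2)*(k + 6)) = 1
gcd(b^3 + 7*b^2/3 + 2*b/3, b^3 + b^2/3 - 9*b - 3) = b + 1/3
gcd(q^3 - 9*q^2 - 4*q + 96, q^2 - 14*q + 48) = q - 8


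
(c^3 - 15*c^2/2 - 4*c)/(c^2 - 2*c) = (c^2 - 15*c/2 - 4)/(c - 2)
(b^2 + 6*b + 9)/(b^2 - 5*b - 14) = (b^2 + 6*b + 9)/(b^2 - 5*b - 14)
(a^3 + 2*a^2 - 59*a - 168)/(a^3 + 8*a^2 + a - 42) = (a - 8)/(a - 2)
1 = 1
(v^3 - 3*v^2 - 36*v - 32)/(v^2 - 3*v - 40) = (v^2 + 5*v + 4)/(v + 5)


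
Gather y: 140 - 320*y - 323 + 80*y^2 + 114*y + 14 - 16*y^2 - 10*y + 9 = 64*y^2 - 216*y - 160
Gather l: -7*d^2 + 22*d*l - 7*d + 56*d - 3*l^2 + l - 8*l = -7*d^2 + 49*d - 3*l^2 + l*(22*d - 7)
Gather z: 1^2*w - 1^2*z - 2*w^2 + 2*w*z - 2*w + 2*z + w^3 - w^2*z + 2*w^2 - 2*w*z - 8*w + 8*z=w^3 - 9*w + z*(9 - w^2)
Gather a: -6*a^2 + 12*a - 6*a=-6*a^2 + 6*a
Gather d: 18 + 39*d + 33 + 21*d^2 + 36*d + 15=21*d^2 + 75*d + 66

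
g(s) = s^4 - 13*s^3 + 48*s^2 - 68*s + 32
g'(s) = 4*s^3 - 39*s^2 + 96*s - 68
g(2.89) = -7.65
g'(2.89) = -19.74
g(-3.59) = 1662.34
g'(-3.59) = -1100.35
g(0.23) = 18.74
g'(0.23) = -47.93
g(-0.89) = 140.33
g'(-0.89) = -187.15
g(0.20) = 20.22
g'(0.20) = -50.33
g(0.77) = 2.52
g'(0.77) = -15.38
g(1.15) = -0.74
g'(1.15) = -3.09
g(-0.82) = 127.66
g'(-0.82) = -175.15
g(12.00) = 4400.00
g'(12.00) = 2380.00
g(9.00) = 392.00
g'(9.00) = 553.00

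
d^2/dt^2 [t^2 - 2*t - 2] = 2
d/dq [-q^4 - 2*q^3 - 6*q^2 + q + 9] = -4*q^3 - 6*q^2 - 12*q + 1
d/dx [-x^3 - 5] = -3*x^2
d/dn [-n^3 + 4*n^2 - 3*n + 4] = -3*n^2 + 8*n - 3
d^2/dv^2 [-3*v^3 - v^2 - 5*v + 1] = -18*v - 2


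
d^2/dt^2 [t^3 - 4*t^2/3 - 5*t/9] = 6*t - 8/3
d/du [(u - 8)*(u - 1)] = 2*u - 9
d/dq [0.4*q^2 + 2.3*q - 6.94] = 0.8*q + 2.3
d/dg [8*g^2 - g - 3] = 16*g - 1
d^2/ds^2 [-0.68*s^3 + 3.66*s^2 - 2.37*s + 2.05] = 7.32 - 4.08*s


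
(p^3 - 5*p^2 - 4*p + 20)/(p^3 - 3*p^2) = (p^3 - 5*p^2 - 4*p + 20)/(p^2*(p - 3))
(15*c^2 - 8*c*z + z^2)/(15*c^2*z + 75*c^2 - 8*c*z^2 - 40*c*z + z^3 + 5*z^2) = 1/(z + 5)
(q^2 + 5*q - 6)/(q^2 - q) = (q + 6)/q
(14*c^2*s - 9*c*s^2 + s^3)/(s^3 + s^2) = (14*c^2 - 9*c*s + s^2)/(s*(s + 1))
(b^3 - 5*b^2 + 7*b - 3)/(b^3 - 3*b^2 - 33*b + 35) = (b^2 - 4*b + 3)/(b^2 - 2*b - 35)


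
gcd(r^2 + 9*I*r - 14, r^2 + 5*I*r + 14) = r + 7*I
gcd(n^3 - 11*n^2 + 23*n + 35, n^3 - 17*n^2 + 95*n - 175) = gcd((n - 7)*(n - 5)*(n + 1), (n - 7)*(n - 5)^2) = n^2 - 12*n + 35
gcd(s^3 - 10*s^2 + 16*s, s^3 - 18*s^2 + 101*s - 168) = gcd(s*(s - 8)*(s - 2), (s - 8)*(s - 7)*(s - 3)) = s - 8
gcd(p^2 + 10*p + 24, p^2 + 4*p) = p + 4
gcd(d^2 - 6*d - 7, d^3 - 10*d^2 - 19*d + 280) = d - 7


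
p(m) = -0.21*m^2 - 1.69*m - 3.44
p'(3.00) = -2.95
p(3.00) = -10.40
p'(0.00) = -1.69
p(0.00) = -3.44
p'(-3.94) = -0.04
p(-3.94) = -0.04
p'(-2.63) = -0.59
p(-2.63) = -0.45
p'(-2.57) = -0.61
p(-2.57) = -0.48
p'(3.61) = -3.21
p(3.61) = -12.28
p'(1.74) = -2.42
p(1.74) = -7.02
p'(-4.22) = 0.08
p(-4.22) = -0.05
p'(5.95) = -4.19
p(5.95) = -20.93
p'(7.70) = -4.92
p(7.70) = -28.90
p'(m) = -0.42*m - 1.69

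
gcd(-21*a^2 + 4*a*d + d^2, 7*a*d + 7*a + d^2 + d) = 7*a + d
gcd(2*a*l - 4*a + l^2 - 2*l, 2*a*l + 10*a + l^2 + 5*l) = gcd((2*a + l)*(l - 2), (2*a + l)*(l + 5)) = 2*a + l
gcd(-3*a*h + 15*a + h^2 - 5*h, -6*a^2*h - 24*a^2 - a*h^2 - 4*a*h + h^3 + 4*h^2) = 3*a - h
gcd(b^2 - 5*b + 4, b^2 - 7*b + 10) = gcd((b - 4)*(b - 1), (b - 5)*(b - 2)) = 1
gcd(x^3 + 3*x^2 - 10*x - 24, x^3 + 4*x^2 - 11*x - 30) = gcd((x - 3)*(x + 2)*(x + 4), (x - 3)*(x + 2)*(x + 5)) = x^2 - x - 6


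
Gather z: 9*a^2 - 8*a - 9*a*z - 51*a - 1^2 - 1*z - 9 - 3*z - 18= 9*a^2 - 59*a + z*(-9*a - 4) - 28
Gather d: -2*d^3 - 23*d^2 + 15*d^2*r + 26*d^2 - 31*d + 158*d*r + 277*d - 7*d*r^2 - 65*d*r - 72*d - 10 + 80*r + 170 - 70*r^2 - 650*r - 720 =-2*d^3 + d^2*(15*r + 3) + d*(-7*r^2 + 93*r + 174) - 70*r^2 - 570*r - 560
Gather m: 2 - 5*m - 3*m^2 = -3*m^2 - 5*m + 2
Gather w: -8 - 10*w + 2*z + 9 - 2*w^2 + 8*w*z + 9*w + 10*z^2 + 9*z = -2*w^2 + w*(8*z - 1) + 10*z^2 + 11*z + 1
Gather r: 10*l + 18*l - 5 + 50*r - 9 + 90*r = 28*l + 140*r - 14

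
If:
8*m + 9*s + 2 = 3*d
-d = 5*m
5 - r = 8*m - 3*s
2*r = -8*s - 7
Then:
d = -625/466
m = 125/466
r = 61/466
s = -423/466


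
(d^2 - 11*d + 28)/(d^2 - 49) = (d - 4)/(d + 7)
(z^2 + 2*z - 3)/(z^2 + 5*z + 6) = (z - 1)/(z + 2)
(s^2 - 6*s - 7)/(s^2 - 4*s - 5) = (s - 7)/(s - 5)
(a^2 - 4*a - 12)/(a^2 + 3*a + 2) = (a - 6)/(a + 1)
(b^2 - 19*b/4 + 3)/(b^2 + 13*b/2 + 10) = (4*b^2 - 19*b + 12)/(2*(2*b^2 + 13*b + 20))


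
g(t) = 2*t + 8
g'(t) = 2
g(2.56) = 13.12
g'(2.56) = 2.00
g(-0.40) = 7.20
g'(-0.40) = 2.00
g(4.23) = 16.46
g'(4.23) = 2.00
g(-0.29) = 7.42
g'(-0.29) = 2.00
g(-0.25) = 7.50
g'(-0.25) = 2.00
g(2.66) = 13.32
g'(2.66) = 2.00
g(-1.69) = 4.62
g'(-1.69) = 2.00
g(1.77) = 11.54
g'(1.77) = 2.00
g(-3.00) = 2.00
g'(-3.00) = 2.00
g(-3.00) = 2.00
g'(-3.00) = 2.00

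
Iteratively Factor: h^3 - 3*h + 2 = (h + 2)*(h^2 - 2*h + 1) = (h - 1)*(h + 2)*(h - 1)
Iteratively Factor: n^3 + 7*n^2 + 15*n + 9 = (n + 3)*(n^2 + 4*n + 3) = (n + 1)*(n + 3)*(n + 3)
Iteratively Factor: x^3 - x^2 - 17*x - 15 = (x + 3)*(x^2 - 4*x - 5) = (x + 1)*(x + 3)*(x - 5)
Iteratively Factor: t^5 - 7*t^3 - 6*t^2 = (t)*(t^4 - 7*t^2 - 6*t) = t*(t + 2)*(t^3 - 2*t^2 - 3*t) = t^2*(t + 2)*(t^2 - 2*t - 3) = t^2*(t + 1)*(t + 2)*(t - 3)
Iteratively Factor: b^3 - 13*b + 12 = (b - 3)*(b^2 + 3*b - 4) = (b - 3)*(b - 1)*(b + 4)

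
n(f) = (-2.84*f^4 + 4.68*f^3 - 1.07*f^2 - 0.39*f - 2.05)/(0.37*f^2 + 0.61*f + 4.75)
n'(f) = (-0.74*f - 0.61)*(-2.84*f^4 + 4.68*f^3 - 1.07*f^2 - 0.39*f - 2.05)/(0.37*f^2 + 0.61*f + 4.75)^2 + (-11.36*f^3 + 14.04*f^2 - 2.14*f - 0.39)/(0.37*f^2 + 0.61*f + 4.75) = (-2.1016*f^5 - 3.4656*f^4 - 48.2504*f^3 + 66.1816*f^2 - 8.648*f - 0.602)/(0.1369*f^4 + 0.4514*f^3 + 3.8871*f^2 + 5.795*f + 22.5625)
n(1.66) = -0.86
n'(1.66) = -2.31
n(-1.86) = -14.12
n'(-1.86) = 23.38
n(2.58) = -6.33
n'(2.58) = -10.42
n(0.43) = -0.42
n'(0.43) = 0.15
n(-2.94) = -55.45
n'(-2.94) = 53.48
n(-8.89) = -738.92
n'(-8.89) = 164.49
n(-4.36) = -157.26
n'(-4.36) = 88.33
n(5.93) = -120.59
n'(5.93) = -60.13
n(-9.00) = -757.10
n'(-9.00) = 166.17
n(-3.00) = -58.71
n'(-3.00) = 55.14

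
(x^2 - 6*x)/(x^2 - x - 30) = x/(x + 5)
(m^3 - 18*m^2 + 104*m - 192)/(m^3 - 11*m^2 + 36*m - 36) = (m^2 - 12*m + 32)/(m^2 - 5*m + 6)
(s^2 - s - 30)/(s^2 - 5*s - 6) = (s + 5)/(s + 1)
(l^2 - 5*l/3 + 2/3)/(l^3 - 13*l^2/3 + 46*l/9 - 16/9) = 3/(3*l - 8)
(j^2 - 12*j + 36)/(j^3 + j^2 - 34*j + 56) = (j^2 - 12*j + 36)/(j^3 + j^2 - 34*j + 56)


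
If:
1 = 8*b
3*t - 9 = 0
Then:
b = 1/8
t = 3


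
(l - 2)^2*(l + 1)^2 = l^4 - 2*l^3 - 3*l^2 + 4*l + 4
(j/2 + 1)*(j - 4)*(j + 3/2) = j^3/2 - j^2/4 - 11*j/2 - 6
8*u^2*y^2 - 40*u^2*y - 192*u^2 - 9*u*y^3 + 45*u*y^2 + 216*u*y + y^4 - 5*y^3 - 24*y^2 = (-8*u + y)*(-u + y)*(y - 8)*(y + 3)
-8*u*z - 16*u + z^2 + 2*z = (-8*u + z)*(z + 2)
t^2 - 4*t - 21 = (t - 7)*(t + 3)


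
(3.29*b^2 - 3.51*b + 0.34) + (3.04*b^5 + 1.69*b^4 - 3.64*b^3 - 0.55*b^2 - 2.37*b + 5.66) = 3.04*b^5 + 1.69*b^4 - 3.64*b^3 + 2.74*b^2 - 5.88*b + 6.0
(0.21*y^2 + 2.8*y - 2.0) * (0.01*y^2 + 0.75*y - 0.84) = 0.0021*y^4 + 0.1855*y^3 + 1.9036*y^2 - 3.852*y + 1.68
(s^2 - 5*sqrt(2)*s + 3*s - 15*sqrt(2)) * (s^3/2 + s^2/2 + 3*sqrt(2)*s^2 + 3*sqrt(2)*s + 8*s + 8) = s^5/2 + sqrt(2)*s^4/2 + 2*s^4 - 41*s^3/2 + 2*sqrt(2)*s^3 - 88*s^2 - 77*sqrt(2)*s^2/2 - 160*sqrt(2)*s - 66*s - 120*sqrt(2)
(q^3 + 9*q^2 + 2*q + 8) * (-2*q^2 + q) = -2*q^5 - 17*q^4 + 5*q^3 - 14*q^2 + 8*q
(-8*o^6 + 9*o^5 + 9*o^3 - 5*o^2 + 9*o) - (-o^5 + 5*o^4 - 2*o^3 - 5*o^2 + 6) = -8*o^6 + 10*o^5 - 5*o^4 + 11*o^3 + 9*o - 6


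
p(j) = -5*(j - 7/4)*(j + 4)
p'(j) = -10*j - 45/4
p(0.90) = 20.82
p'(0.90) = -20.25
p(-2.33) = 34.07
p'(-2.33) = 12.05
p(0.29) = 31.32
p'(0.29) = -14.15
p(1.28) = 12.41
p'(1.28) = -24.05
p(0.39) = 29.85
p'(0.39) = -15.15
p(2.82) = -36.49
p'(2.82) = -39.45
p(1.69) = 1.71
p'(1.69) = -28.15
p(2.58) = -27.31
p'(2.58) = -37.05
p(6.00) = -212.50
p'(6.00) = -71.25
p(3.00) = -43.75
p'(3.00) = -41.25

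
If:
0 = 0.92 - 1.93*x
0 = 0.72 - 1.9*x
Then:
No Solution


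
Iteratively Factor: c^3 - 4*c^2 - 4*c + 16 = (c - 2)*(c^2 - 2*c - 8) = (c - 4)*(c - 2)*(c + 2)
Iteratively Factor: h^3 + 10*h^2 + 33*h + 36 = (h + 3)*(h^2 + 7*h + 12) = (h + 3)^2*(h + 4)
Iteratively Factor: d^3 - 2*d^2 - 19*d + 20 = (d + 4)*(d^2 - 6*d + 5) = (d - 5)*(d + 4)*(d - 1)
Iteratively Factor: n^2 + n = (n + 1)*(n)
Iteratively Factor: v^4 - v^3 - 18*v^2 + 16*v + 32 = (v + 1)*(v^3 - 2*v^2 - 16*v + 32) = (v - 2)*(v + 1)*(v^2 - 16) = (v - 4)*(v - 2)*(v + 1)*(v + 4)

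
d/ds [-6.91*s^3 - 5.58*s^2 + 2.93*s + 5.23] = -20.73*s^2 - 11.16*s + 2.93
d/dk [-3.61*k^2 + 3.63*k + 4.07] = 3.63 - 7.22*k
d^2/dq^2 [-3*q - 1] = 0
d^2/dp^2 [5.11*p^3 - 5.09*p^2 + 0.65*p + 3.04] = 30.66*p - 10.18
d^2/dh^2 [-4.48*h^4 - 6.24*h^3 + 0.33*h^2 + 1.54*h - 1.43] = -53.76*h^2 - 37.44*h + 0.66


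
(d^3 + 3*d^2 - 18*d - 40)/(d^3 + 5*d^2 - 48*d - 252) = (d^3 + 3*d^2 - 18*d - 40)/(d^3 + 5*d^2 - 48*d - 252)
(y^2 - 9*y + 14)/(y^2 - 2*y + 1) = (y^2 - 9*y + 14)/(y^2 - 2*y + 1)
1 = 1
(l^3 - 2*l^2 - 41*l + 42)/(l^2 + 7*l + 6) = (l^2 - 8*l + 7)/(l + 1)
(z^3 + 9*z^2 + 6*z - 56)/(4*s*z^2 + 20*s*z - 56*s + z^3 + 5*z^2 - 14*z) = (z + 4)/(4*s + z)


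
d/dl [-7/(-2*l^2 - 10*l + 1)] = 14*(-2*l - 5)/(2*l^2 + 10*l - 1)^2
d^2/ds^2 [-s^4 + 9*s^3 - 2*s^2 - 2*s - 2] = -12*s^2 + 54*s - 4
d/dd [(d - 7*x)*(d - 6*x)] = 2*d - 13*x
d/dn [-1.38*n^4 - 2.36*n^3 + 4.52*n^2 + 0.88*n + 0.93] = -5.52*n^3 - 7.08*n^2 + 9.04*n + 0.88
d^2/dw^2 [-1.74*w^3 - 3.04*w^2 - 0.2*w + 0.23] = -10.44*w - 6.08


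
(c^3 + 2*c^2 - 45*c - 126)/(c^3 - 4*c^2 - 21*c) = (c + 6)/c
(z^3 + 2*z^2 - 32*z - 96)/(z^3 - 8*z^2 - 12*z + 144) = (z + 4)/(z - 6)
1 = 1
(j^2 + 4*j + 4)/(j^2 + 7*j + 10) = (j + 2)/(j + 5)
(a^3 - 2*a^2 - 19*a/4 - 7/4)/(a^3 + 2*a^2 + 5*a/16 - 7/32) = 8*(2*a^2 - 5*a - 7)/(16*a^2 + 24*a - 7)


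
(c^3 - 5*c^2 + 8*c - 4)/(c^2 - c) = c - 4 + 4/c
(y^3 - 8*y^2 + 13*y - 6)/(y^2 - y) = y - 7 + 6/y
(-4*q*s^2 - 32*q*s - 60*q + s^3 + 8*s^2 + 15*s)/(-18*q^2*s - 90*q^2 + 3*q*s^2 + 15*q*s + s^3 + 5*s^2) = (4*q*s + 12*q - s^2 - 3*s)/(18*q^2 - 3*q*s - s^2)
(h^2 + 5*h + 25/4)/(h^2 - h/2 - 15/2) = (h + 5/2)/(h - 3)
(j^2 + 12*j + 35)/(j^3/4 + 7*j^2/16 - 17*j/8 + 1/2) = 16*(j^2 + 12*j + 35)/(4*j^3 + 7*j^2 - 34*j + 8)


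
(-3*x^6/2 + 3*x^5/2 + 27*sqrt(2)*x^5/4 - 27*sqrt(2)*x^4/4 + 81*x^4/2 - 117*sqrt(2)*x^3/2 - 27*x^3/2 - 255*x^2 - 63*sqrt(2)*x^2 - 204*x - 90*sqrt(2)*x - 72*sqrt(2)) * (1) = -3*x^6/2 + 3*x^5/2 + 27*sqrt(2)*x^5/4 - 27*sqrt(2)*x^4/4 + 81*x^4/2 - 117*sqrt(2)*x^3/2 - 27*x^3/2 - 255*x^2 - 63*sqrt(2)*x^2 - 204*x - 90*sqrt(2)*x - 72*sqrt(2)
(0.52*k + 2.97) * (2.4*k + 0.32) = 1.248*k^2 + 7.2944*k + 0.9504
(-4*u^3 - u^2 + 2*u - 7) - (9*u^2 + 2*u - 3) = -4*u^3 - 10*u^2 - 4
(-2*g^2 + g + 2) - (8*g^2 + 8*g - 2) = -10*g^2 - 7*g + 4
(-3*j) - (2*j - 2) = 2 - 5*j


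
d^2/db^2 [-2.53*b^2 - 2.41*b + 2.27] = -5.06000000000000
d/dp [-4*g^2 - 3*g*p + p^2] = -3*g + 2*p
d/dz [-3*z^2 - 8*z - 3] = -6*z - 8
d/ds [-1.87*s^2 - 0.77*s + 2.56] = -3.74*s - 0.77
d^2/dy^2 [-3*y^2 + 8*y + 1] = -6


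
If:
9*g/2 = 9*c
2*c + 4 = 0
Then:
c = -2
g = -4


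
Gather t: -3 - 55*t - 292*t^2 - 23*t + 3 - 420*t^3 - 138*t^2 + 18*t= -420*t^3 - 430*t^2 - 60*t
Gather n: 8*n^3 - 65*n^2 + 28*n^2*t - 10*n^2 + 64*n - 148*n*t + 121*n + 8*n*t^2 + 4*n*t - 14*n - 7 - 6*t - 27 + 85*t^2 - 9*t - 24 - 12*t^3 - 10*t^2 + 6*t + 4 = 8*n^3 + n^2*(28*t - 75) + n*(8*t^2 - 144*t + 171) - 12*t^3 + 75*t^2 - 9*t - 54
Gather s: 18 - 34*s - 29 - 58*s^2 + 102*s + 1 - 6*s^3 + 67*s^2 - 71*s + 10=-6*s^3 + 9*s^2 - 3*s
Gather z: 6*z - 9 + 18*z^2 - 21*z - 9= 18*z^2 - 15*z - 18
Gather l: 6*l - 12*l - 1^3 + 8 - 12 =-6*l - 5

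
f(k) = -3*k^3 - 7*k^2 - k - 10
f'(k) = -9*k^2 - 14*k - 1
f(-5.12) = 214.27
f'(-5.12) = -165.25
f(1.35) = -31.49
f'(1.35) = -36.30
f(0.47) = -12.33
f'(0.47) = -9.57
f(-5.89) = 366.05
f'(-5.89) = -230.77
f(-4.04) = 77.61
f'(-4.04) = -91.33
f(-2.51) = -4.15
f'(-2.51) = -22.56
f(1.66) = -44.67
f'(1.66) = -49.04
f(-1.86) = -13.05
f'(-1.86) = -6.10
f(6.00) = -916.00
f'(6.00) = -409.00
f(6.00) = -916.00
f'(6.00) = -409.00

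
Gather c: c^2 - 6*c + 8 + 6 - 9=c^2 - 6*c + 5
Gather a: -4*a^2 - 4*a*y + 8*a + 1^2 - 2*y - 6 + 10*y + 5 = -4*a^2 + a*(8 - 4*y) + 8*y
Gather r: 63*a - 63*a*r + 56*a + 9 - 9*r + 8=119*a + r*(-63*a - 9) + 17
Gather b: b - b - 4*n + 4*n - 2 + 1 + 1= 0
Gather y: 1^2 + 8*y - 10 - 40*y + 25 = 16 - 32*y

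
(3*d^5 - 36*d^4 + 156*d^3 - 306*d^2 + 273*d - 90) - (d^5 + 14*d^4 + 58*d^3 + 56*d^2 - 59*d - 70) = 2*d^5 - 50*d^4 + 98*d^3 - 362*d^2 + 332*d - 20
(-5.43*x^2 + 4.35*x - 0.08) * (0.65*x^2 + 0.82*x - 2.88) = -3.5295*x^4 - 1.6251*x^3 + 19.1534*x^2 - 12.5936*x + 0.2304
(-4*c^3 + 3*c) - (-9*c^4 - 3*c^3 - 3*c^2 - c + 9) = 9*c^4 - c^3 + 3*c^2 + 4*c - 9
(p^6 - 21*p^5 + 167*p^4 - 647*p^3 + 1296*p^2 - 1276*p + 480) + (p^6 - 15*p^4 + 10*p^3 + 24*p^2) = 2*p^6 - 21*p^5 + 152*p^4 - 637*p^3 + 1320*p^2 - 1276*p + 480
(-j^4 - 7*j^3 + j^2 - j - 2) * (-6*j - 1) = 6*j^5 + 43*j^4 + j^3 + 5*j^2 + 13*j + 2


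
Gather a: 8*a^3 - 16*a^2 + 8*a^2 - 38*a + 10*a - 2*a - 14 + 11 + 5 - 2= 8*a^3 - 8*a^2 - 30*a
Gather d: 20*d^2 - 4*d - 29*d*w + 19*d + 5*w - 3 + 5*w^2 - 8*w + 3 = 20*d^2 + d*(15 - 29*w) + 5*w^2 - 3*w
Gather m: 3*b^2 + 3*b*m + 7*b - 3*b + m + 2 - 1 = 3*b^2 + 4*b + m*(3*b + 1) + 1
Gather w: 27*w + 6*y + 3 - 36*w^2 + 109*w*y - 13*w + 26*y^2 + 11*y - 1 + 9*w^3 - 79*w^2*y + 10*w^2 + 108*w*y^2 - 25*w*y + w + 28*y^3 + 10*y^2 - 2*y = 9*w^3 + w^2*(-79*y - 26) + w*(108*y^2 + 84*y + 15) + 28*y^3 + 36*y^2 + 15*y + 2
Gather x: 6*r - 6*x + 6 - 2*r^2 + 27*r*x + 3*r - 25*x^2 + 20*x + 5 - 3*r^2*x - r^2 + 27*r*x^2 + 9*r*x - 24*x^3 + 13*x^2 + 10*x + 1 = -3*r^2 + 9*r - 24*x^3 + x^2*(27*r - 12) + x*(-3*r^2 + 36*r + 24) + 12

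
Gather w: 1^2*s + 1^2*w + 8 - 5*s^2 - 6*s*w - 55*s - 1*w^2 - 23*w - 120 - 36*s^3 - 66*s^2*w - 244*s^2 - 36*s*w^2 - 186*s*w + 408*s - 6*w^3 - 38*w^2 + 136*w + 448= -36*s^3 - 249*s^2 + 354*s - 6*w^3 + w^2*(-36*s - 39) + w*(-66*s^2 - 192*s + 114) + 336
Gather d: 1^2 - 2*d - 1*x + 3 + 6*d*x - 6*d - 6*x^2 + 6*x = d*(6*x - 8) - 6*x^2 + 5*x + 4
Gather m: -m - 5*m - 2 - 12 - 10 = -6*m - 24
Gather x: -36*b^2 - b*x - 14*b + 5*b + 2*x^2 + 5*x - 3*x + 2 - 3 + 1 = -36*b^2 - 9*b + 2*x^2 + x*(2 - b)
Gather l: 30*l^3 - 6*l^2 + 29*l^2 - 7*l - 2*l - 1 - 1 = 30*l^3 + 23*l^2 - 9*l - 2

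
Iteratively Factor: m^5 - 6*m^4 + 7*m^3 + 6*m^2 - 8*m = (m + 1)*(m^4 - 7*m^3 + 14*m^2 - 8*m) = (m - 2)*(m + 1)*(m^3 - 5*m^2 + 4*m) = m*(m - 2)*(m + 1)*(m^2 - 5*m + 4) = m*(m - 2)*(m - 1)*(m + 1)*(m - 4)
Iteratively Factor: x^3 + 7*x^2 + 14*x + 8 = (x + 4)*(x^2 + 3*x + 2) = (x + 2)*(x + 4)*(x + 1)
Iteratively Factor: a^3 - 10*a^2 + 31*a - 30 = (a - 5)*(a^2 - 5*a + 6) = (a - 5)*(a - 2)*(a - 3)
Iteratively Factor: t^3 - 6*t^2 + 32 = (t + 2)*(t^2 - 8*t + 16) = (t - 4)*(t + 2)*(t - 4)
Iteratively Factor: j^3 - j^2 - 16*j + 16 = (j + 4)*(j^2 - 5*j + 4) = (j - 4)*(j + 4)*(j - 1)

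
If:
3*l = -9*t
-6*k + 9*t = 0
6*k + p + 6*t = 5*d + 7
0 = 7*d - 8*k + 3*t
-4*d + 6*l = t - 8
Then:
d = 72/169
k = 84/169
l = -168/169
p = 703/169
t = 56/169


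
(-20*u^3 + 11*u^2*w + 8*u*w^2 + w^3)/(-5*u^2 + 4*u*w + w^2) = 4*u + w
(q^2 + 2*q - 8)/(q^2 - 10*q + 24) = (q^2 + 2*q - 8)/(q^2 - 10*q + 24)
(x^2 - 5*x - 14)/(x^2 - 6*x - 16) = (x - 7)/(x - 8)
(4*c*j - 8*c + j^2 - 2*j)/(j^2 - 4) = (4*c + j)/(j + 2)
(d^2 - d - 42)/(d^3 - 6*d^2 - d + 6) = (d^2 - d - 42)/(d^3 - 6*d^2 - d + 6)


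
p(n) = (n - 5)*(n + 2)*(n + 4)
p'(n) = (n - 5)*(n + 2) + (n - 5)*(n + 4) + (n + 2)*(n + 4)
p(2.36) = -73.21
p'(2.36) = -0.57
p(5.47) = 33.25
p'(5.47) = 78.70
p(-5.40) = -49.50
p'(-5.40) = 54.68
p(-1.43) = -9.42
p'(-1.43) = -18.73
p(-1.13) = -15.31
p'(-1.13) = -20.43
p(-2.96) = 7.95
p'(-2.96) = -1.64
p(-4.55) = -13.39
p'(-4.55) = 31.01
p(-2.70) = 7.01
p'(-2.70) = -5.53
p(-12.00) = -1360.00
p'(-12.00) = 386.00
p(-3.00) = 8.00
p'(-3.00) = -1.00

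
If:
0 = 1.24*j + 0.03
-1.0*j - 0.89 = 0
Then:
No Solution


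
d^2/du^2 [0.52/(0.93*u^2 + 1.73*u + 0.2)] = (-0.899496*u^2 - 1.673256*u + 0.52*(1.86*u + 1.73)*(3.72*u + 3.46) - 0.19344)/(0.93*u^2 + 1.73*u + 0.2)^3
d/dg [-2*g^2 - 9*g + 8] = -4*g - 9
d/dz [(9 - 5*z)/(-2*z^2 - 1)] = (-10*z^2 + 36*z + 5)/(4*z^4 + 4*z^2 + 1)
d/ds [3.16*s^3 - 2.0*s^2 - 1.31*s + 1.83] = 9.48*s^2 - 4.0*s - 1.31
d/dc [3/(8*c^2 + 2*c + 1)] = 6*(-8*c - 1)/(8*c^2 + 2*c + 1)^2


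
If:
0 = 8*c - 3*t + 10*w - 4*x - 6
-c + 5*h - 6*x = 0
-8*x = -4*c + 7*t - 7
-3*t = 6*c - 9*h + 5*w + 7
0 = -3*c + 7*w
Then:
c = 16387/17862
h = 29477/17862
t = 379/2977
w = 2341/5954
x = 21833/17862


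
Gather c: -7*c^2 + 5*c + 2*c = -7*c^2 + 7*c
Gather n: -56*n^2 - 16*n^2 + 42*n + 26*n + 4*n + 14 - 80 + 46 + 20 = -72*n^2 + 72*n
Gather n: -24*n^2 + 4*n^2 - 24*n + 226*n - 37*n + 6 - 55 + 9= -20*n^2 + 165*n - 40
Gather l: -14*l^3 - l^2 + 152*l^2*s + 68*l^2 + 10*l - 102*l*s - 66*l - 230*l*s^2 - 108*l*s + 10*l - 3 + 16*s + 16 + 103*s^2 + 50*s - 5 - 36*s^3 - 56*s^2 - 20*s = -14*l^3 + l^2*(152*s + 67) + l*(-230*s^2 - 210*s - 46) - 36*s^3 + 47*s^2 + 46*s + 8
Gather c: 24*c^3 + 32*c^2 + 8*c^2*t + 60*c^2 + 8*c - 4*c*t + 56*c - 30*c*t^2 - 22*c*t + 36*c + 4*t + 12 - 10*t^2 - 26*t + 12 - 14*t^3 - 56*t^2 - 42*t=24*c^3 + c^2*(8*t + 92) + c*(-30*t^2 - 26*t + 100) - 14*t^3 - 66*t^2 - 64*t + 24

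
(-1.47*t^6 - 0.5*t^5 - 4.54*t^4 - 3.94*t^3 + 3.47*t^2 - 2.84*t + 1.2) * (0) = 0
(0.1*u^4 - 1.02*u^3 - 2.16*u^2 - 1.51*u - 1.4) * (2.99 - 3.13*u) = -0.313*u^5 + 3.4916*u^4 + 3.711*u^3 - 1.7321*u^2 - 0.1329*u - 4.186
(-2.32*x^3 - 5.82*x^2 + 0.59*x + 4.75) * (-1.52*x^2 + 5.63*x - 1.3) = 3.5264*x^5 - 4.2152*x^4 - 30.6474*x^3 + 3.6677*x^2 + 25.9755*x - 6.175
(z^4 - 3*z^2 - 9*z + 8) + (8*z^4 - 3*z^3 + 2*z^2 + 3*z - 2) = 9*z^4 - 3*z^3 - z^2 - 6*z + 6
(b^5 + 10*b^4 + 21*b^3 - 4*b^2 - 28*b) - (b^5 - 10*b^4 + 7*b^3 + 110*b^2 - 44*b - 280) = 20*b^4 + 14*b^3 - 114*b^2 + 16*b + 280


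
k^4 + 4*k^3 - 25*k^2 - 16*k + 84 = (k - 3)*(k - 2)*(k + 2)*(k + 7)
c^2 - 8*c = c*(c - 8)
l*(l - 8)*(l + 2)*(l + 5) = l^4 - l^3 - 46*l^2 - 80*l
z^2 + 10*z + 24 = (z + 4)*(z + 6)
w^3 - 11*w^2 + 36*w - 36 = (w - 6)*(w - 3)*(w - 2)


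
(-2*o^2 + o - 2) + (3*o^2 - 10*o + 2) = o^2 - 9*o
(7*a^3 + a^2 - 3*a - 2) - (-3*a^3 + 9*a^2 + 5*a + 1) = 10*a^3 - 8*a^2 - 8*a - 3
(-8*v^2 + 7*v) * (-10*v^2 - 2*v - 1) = 80*v^4 - 54*v^3 - 6*v^2 - 7*v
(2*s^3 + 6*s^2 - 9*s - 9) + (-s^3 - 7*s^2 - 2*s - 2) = s^3 - s^2 - 11*s - 11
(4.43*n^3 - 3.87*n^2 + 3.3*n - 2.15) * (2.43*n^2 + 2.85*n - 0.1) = 10.7649*n^5 + 3.2214*n^4 - 3.4535*n^3 + 4.5675*n^2 - 6.4575*n + 0.215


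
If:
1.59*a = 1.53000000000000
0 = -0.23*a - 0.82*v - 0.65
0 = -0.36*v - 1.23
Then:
No Solution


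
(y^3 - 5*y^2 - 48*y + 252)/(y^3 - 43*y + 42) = (y - 6)/(y - 1)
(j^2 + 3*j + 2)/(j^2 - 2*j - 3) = (j + 2)/(j - 3)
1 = 1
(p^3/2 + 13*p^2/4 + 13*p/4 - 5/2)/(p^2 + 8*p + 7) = (2*p^3 + 13*p^2 + 13*p - 10)/(4*(p^2 + 8*p + 7))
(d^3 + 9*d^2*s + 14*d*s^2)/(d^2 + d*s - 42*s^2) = d*(-d - 2*s)/(-d + 6*s)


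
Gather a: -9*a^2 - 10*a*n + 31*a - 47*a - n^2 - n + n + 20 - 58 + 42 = -9*a^2 + a*(-10*n - 16) - n^2 + 4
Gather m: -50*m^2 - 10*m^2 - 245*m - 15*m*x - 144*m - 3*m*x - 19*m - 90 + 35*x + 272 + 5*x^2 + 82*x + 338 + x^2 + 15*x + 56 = -60*m^2 + m*(-18*x - 408) + 6*x^2 + 132*x + 576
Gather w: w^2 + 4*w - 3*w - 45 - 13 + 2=w^2 + w - 56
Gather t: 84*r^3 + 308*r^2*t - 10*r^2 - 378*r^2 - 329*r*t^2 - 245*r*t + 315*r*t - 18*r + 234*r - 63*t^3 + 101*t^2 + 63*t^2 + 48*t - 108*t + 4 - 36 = 84*r^3 - 388*r^2 + 216*r - 63*t^3 + t^2*(164 - 329*r) + t*(308*r^2 + 70*r - 60) - 32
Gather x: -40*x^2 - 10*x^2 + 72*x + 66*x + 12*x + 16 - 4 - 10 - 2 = -50*x^2 + 150*x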